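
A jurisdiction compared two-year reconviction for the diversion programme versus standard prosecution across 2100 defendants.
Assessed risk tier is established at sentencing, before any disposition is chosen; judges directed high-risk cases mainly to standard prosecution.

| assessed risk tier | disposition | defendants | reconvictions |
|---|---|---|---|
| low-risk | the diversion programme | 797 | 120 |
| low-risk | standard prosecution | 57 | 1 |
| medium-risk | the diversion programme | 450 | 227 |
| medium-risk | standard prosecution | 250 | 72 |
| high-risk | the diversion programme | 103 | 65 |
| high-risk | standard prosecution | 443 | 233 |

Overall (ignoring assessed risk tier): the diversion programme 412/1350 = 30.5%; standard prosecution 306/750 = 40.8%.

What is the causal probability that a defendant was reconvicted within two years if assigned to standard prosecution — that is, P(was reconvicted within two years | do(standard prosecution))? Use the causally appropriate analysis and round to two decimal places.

The assessed risk tier-specific comparison favours standard prosecution throughout, but the pooled figures favour the diversion programme. The question is whether to condition on assessed risk tier.
Assessed risk tier satisfies the back-door criterion: it is not a descendant of the disposition, and it blocks the spurious path from disposition to outcome. Adjusting for it (i.e., using the within-assessed risk tier rates) gives the causal effect.
Standardising standard prosecution to the population assessed risk tier mix: 0.407·1/57 + 0.333·72/250 + 0.260·233/443 = 0.240.

0.24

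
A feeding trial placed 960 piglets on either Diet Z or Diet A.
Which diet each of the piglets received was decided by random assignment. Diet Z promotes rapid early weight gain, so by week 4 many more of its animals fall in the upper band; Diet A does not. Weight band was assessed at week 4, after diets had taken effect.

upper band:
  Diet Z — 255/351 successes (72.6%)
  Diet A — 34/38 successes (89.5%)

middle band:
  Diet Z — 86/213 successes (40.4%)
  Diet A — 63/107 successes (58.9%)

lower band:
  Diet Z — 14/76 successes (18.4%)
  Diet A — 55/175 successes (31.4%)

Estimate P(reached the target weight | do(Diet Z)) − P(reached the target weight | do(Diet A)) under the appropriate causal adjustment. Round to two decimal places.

Stratifying would compare diets among piglets the diets themselves sorted into week-4 weight band groups — a form of selection on an intermediate. The unconditioned pooled rates give the total causal effect.
The causal difference is the pooled difference: 0.555 − 0.475 = +0.080.

+0.08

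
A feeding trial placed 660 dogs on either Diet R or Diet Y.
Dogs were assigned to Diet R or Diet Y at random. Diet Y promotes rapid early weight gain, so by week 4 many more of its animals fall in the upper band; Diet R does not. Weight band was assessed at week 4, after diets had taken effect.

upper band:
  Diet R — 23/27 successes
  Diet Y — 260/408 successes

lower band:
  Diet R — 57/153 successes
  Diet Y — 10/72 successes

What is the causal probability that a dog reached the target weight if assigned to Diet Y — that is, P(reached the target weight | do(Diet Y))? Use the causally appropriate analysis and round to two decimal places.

Within every week-4 weight band level Diet R has the higher rate, yet pooled Diet Y does — Simpson's reversal.
The distribution of week-4 weight band is itself part of what the diet does — it is an intermediate outcome. Holding it fixed would remove that part of the effect; the total effect is the pooled difference.
So P(outcome | do(Diet Y)) is just the pooled rate for Diet Y: 270/480 = 0.562.

0.56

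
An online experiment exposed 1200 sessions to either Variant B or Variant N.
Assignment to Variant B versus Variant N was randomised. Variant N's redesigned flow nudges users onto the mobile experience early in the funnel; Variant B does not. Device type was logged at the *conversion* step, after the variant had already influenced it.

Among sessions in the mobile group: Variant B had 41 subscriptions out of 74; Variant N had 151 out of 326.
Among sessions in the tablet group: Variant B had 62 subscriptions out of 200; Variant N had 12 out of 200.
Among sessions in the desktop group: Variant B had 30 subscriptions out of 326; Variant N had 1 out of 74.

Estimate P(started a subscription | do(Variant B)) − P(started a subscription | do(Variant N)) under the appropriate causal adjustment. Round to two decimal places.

-0.05

The device type-specific comparison favours Variant B throughout, but the pooled figures favour Variant N. The question is whether to condition on device type.
Device type is downstream of the variant. One should not condition on a consequence of treatment, so the overall rates are the right comparison.
The causal difference is the pooled difference: 0.222 − 0.273 = -0.052.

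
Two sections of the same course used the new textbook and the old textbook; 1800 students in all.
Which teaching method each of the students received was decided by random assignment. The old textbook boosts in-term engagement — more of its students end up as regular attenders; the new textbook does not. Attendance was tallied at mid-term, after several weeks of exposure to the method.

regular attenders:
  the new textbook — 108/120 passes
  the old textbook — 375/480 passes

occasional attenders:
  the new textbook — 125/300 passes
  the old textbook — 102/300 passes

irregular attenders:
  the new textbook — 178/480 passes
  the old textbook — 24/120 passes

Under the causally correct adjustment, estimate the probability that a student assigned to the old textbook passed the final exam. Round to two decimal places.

The mid-term attendance-specific comparison favours the new textbook throughout, but the pooled figures favour the old textbook. The question is whether to condition on mid-term attendance.
Because the teaching method influences mid-term attendance, mid-term attendance is a post-treatment mediator, not a confounder. Stratifying on it would bias the estimate; the causal effect is the crude pooled difference.
So P(outcome | do(the old textbook)) is just the pooled rate for the old textbook: 501/900 = 0.557.

0.56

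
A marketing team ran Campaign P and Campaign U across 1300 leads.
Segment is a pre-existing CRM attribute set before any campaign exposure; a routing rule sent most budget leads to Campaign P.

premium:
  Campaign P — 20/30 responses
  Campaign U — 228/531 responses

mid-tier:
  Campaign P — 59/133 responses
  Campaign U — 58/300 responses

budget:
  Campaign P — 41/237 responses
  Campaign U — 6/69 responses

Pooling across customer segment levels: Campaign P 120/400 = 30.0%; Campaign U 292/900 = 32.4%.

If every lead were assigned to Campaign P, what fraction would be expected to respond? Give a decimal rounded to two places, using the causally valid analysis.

0.48

Campaign P is higher inside every customer segment stratum but Campaign U is higher in aggregate. Whether to stratify depends on how customer segment relates to the campaign.
The imbalance in customer segment arose from how leads were allocated, not from anything the campaign did; and customer segment independently affects the outcome. The pooled gap is confounded — condition on customer segment.
Standardising Campaign P to the population customer segment mix: 0.432·20/30 + 0.333·59/133 + 0.235·41/237 = 0.476.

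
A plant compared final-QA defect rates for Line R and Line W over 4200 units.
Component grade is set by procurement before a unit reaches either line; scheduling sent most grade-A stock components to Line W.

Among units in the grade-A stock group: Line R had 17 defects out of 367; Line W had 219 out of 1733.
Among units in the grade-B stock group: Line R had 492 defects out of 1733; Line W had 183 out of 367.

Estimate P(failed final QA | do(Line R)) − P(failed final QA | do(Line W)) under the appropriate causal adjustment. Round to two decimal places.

-0.15

The stratified and pooled comparisons disagree (Line R wins within each component grade; Line W wins overall), so the answer turns on the causal role of component grade.
Since component grade is a pre-existing factor (not a product of the line) and it affects the outcome on its own, it is a confounder. The stratified rates, not the pooled rate, identify the causal effect.
Adjusting over the population distribution of component grade: 0.500·(0.046−0.126) + 0.500·(0.284−0.499) = -0.147.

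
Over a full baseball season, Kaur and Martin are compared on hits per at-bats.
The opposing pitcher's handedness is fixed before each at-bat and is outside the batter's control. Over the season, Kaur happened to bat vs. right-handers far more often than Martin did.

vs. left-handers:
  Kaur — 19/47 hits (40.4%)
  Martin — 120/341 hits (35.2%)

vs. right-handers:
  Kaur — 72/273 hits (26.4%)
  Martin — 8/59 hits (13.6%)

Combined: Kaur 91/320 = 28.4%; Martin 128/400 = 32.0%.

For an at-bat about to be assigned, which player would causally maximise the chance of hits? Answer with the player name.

Kaur

The pitcher handedness-specific comparison favours Kaur throughout, but the pooled figures favour Martin. The question is whether to condition on pitcher handedness.
The imbalance in pitcher handedness arose from how at-bats were allocated, not from anything the player did; and pitcher handedness independently affects the outcome. The pooled gap is confounded — condition on pitcher handedness.
Within each level — vs. left-handers: 40.4% vs 35.2%; vs. right-handers: 26.4% vs 13.6% — Kaur is higher every time.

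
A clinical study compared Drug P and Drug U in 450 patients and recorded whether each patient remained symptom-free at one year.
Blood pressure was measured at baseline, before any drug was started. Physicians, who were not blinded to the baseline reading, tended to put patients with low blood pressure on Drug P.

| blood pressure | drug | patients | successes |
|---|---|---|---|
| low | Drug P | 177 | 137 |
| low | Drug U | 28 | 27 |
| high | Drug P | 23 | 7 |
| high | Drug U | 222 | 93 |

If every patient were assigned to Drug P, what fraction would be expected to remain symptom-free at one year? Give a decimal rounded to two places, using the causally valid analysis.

Drug U is higher inside every blood pressure stratum but Drug P is higher in aggregate. Whether to stratify depends on how blood pressure relates to the drug.
Blood pressure satisfies the back-door criterion: it is not a descendant of the drug, and it blocks the spurious path from drug to outcome. Adjusting for it (i.e., using the within-blood pressure rates) gives the causal effect.
Standardising Drug P to the population blood pressure mix: 0.456·137/177 + 0.544·7/23 = 0.518.

0.52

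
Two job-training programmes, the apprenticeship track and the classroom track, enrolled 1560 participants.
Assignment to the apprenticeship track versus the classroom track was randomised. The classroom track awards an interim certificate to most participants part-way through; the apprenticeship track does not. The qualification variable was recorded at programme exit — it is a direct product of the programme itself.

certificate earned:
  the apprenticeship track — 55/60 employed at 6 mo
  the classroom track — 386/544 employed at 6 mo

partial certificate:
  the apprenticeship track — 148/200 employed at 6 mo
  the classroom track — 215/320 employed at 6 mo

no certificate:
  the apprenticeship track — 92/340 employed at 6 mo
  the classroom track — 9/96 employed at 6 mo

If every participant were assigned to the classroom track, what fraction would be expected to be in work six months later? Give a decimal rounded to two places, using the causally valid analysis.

Qualification attained during the programme lies on the pathway programme → qualification attained during the programme → outcome, so adjusting for it blocks the indirect effect. For the total causal effect of programme, use the unadjusted pooled rates.
So P(outcome | do(the classroom track)) is just the pooled rate for the classroom track: 610/960 = 0.635.

0.64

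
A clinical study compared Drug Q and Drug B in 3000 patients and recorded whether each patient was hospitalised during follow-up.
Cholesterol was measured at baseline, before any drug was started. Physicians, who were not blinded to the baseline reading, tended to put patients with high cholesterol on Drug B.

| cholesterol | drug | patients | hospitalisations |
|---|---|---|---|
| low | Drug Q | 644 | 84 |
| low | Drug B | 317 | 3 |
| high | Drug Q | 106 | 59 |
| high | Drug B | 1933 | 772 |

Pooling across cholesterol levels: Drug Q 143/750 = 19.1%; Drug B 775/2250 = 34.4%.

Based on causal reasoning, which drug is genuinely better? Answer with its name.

The imbalance in cholesterol arose from how patients were allocated, not from anything the drug did; and cholesterol independently affects the outcome. The pooled gap is confounded — condition on cholesterol.
Within each level — low: 13.0% vs 0.9%; high: 55.7% vs 39.9% — Drug B is lower every time.

Drug B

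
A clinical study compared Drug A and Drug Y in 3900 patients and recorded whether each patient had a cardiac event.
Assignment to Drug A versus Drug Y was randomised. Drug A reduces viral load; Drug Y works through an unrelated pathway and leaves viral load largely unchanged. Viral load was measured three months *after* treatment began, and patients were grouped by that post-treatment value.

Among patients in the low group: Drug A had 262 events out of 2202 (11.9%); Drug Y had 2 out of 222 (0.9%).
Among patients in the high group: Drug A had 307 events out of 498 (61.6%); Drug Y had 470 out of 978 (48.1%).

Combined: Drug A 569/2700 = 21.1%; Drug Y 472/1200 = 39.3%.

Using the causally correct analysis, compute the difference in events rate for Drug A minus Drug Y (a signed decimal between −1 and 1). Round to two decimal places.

Viral load is recorded after the drug and is itself shifted by it — it sits on the causal path from drug to outcome. Conditioning on a mediator would strip out part of the effect we want; the pooled comparison gives the total causal effect.
The causal difference is the pooled difference: 0.211 − 0.393 = -0.183.

-0.18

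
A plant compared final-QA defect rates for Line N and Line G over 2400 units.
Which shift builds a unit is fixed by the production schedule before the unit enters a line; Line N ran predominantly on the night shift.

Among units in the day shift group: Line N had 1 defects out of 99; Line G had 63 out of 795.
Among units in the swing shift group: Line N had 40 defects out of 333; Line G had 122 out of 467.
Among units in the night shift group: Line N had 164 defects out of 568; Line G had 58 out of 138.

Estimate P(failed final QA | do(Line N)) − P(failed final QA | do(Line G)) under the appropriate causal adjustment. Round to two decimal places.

The imbalance in shift arose from how units were allocated, not from anything the line did; and shift independently affects the outcome. The pooled gap is confounded — condition on shift.
Adjusting over the population distribution of shift: 0.372·(0.010−0.079) + 0.333·(0.120−0.261) + 0.294·(0.289−0.420) = -0.111.

-0.11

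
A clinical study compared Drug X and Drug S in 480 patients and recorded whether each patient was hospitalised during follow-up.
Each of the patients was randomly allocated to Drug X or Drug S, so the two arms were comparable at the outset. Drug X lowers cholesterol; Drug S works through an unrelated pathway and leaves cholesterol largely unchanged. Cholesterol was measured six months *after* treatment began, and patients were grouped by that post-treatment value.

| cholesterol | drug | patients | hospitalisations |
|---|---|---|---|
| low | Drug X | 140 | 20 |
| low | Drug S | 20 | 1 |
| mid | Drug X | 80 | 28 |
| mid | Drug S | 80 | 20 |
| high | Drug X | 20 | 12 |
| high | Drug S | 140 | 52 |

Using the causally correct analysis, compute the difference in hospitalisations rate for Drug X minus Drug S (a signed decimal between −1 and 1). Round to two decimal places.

-0.05

Drug S is lower inside every cholesterol stratum but Drug X is lower in aggregate. Whether to stratify depends on how cholesterol relates to the drug.
Cholesterol here is a post-treatment variable shaped by the drug; conditioning on it would introduce bias rather than remove it. The overall comparison is the causal one.
The causal difference is the pooled difference: 0.250 − 0.304 = -0.054.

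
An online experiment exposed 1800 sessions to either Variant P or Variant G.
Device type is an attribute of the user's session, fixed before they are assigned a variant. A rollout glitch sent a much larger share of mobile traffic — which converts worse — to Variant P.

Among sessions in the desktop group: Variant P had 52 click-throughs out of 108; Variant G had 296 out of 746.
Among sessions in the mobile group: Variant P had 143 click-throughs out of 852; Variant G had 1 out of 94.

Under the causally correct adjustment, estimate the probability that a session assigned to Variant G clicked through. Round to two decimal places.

0.19

The imbalance in device type arose from how sessions were allocated, not from anything the variant did; and device type independently affects the outcome. The pooled gap is confounded — condition on device type.
Standardising Variant G to the population device type mix: 0.474·296/746 + 0.526·1/94 = 0.194.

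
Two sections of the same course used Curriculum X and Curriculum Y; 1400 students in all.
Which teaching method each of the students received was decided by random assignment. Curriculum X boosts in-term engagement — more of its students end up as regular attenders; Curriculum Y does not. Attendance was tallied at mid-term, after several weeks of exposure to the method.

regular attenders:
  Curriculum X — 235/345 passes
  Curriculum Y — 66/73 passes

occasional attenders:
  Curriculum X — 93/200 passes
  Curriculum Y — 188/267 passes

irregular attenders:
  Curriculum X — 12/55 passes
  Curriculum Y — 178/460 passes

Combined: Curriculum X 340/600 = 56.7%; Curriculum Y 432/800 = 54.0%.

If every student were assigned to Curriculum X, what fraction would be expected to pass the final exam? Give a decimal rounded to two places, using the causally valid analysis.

Curriculum Y is higher inside every mid-term attendance stratum but Curriculum X is higher in aggregate. Whether to stratify depends on how mid-term attendance relates to the teaching method.
Mid-term attendance is recorded after the teaching method and is itself shifted by it — it sits on the causal path from teaching method to outcome. Conditioning on a mediator would strip out part of the effect we want; the pooled comparison gives the total causal effect.
So P(outcome | do(Curriculum X)) is just the pooled rate for Curriculum X: 340/600 = 0.567.

0.57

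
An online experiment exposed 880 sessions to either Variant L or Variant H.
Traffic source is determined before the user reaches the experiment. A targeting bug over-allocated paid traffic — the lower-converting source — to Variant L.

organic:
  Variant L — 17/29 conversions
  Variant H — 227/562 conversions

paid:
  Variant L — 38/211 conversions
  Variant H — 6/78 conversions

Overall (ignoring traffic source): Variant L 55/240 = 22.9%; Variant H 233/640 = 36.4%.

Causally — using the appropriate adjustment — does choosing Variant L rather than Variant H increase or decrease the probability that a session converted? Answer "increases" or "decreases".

increases

Since traffic source is a pre-existing factor (not a product of the variant) and it affects the outcome on its own, it is a confounder. The stratified rates, not the pooled rate, identify the causal effect.
Within each level — organic: 58.6% vs 40.4%; paid: 18.0% vs 7.7% — Variant L is higher every time.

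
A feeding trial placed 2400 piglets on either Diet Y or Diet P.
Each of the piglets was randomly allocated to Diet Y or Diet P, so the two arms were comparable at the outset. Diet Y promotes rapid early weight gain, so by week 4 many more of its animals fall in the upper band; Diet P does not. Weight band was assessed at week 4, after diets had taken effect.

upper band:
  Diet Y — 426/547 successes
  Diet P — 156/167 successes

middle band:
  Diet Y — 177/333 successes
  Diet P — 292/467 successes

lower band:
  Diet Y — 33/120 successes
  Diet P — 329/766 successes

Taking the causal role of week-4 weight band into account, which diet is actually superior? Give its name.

Diet Y

The stratified and pooled comparisons disagree (Diet P wins within each week-4 weight band; Diet Y wins overall), so the answer turns on the causal role of week-4 weight band.
Stratifying would compare diets among piglets the diets themselves sorted into week-4 weight band groups — a form of selection on an intermediate. The unconditioned pooled rates give the total causal effect.
Pooled: Diet Y 63.6% vs Diet P 55.5%; Diet Y is higher overall.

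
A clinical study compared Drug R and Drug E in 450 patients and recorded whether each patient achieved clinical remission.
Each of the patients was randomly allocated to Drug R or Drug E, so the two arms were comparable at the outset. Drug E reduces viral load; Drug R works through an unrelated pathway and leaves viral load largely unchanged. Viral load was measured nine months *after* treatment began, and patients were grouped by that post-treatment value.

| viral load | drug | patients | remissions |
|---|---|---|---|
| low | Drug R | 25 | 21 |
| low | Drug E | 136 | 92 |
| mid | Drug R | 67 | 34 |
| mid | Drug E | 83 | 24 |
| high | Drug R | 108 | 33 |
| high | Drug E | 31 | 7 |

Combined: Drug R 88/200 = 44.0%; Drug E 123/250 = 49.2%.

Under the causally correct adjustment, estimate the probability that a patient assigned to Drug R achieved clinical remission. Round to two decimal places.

Within every viral load level Drug R has the higher rate, yet pooled Drug E does — Simpson's reversal.
The distribution of viral load is itself part of what the drug does — it is an intermediate outcome. Holding it fixed would remove that part of the effect; the total effect is the pooled difference.
So P(outcome | do(Drug R)) is just the pooled rate for Drug R: 88/200 = 0.440.

0.44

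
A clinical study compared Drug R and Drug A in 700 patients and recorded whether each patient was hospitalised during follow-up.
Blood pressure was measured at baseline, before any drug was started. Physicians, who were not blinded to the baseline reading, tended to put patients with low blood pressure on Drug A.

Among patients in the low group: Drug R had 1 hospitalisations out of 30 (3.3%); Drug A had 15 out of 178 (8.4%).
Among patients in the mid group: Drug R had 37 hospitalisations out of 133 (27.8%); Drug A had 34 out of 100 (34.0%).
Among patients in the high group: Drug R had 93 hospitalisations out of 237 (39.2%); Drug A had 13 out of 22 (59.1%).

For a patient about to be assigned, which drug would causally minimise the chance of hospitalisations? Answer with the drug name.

The stratified and pooled comparisons disagree (Drug R wins within each blood pressure; Drug A wins overall), so the answer turns on the causal role of blood pressure.
Blood pressure satisfies the back-door criterion: it is not a descendant of the drug, and it blocks the spurious path from drug to outcome. Adjusting for it (i.e., using the within-blood pressure rates) gives the causal effect.
Within each level — low: 3.3% vs 8.4%; mid: 27.8% vs 34.0%; high: 39.2% vs 59.1% — Drug R is lower every time.

Drug R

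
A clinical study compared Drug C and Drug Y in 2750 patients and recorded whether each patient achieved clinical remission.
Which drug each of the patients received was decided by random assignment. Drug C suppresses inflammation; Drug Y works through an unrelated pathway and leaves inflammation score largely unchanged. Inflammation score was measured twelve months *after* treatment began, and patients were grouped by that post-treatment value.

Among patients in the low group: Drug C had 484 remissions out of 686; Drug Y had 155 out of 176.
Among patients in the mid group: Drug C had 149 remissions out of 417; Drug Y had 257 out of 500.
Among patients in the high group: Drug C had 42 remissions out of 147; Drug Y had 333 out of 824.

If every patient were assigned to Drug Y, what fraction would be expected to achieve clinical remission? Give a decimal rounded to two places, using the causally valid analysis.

0.50

Drug Y is higher inside every inflammation score stratum but Drug C is higher in aggregate. Whether to stratify depends on how inflammation score relates to the drug.
Inflammation score is recorded after the drug and is itself shifted by it — it sits on the causal path from drug to outcome. Conditioning on a mediator would strip out part of the effect we want; the pooled comparison gives the total causal effect.
So P(outcome | do(Drug Y)) is just the pooled rate for Drug Y: 745/1500 = 0.497.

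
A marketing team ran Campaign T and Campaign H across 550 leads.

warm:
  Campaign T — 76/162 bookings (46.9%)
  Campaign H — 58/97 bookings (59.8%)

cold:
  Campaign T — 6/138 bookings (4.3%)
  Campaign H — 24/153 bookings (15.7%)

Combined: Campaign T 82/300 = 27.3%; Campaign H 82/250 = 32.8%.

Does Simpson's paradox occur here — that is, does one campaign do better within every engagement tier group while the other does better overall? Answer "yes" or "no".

Within each engagement tier level (warm 46.9% vs 59.8%; cold 4.3% vs 15.7%), Campaign H has the higher rate every time. Pooled: 27.3% vs 32.8% — Campaign H has the higher rate overall. They agree.

no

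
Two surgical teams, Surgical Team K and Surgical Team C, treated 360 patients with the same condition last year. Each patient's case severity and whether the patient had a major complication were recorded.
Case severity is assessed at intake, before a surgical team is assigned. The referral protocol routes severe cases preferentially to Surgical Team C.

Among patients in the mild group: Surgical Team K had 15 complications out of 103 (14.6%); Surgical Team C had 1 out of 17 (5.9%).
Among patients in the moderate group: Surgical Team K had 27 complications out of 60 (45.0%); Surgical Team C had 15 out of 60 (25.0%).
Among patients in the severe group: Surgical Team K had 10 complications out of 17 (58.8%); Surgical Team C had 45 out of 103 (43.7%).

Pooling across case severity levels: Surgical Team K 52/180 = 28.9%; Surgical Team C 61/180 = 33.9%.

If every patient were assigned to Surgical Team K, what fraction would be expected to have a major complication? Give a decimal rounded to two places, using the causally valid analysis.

0.39

Surgical Team C is lower inside every case severity stratum but Surgical Team K is lower in aggregate. Whether to stratify depends on how case severity relates to the surgical team.
Case severity differs across surgical teams for reasons unrelated to any effect of the surgical team itself, and it separately predicts the outcome — a classic confounder. We must compare within case severity levels.
Standardising Surgical Team K to the population case severity mix: 0.333·15/103 + 0.333·27/60 + 0.333·10/17 = 0.395.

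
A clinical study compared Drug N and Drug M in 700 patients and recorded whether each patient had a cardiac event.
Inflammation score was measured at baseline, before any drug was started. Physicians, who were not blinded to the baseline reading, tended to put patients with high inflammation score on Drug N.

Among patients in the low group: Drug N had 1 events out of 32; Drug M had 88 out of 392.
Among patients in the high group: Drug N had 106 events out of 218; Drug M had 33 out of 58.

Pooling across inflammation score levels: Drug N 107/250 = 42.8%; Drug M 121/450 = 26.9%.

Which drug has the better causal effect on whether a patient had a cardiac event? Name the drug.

Drug N

The stratified and pooled comparisons disagree (Drug N wins within each inflammation score; Drug M wins overall), so the answer turns on the causal role of inflammation score.
Here inflammation score is a common cause — it drives both which drug a case falls under and the outcome. The crude comparison mixes populations; the stratum-specific rates are the causally relevant ones.
Within each level — low: 3.1% vs 22.4%; high: 48.6% vs 56.9% — Drug N is lower every time.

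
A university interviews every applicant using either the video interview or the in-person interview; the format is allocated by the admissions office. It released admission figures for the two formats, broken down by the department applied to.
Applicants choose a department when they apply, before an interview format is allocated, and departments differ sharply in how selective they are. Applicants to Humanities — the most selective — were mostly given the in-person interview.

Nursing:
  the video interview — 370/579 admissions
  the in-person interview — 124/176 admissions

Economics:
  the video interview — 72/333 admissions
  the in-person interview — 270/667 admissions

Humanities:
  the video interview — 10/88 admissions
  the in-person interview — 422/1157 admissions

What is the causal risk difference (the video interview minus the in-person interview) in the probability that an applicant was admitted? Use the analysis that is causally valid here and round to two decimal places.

Department is set before the interview format has any effect — it is not caused by the interview format — and it independently drives the outcome. That makes it a confounder, so the causal comparison is within department levels.
Adjusting over the population distribution of department: 0.252·(0.639−0.705) + 0.333·(0.216−0.405) + 0.415·(0.114−0.365) = -0.184.

-0.18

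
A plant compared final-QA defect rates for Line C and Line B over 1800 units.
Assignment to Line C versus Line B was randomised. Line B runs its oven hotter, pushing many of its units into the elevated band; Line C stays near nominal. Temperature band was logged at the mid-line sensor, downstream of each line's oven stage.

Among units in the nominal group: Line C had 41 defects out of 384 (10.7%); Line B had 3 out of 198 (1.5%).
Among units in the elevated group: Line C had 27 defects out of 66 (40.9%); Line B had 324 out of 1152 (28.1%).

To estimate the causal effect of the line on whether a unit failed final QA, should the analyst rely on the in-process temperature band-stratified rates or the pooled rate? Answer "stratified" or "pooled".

pooled

Line B is lower inside every in-process temperature band stratum but Line C is lower in aggregate. Whether to stratify depends on how in-process temperature band relates to the line.
In-process temperature band is downstream of the line. One should not condition on a consequence of treatment, so the overall rates are the right comparison.
Pooled: Line C 15.1% vs Line B 24.2%; Line C is lower overall.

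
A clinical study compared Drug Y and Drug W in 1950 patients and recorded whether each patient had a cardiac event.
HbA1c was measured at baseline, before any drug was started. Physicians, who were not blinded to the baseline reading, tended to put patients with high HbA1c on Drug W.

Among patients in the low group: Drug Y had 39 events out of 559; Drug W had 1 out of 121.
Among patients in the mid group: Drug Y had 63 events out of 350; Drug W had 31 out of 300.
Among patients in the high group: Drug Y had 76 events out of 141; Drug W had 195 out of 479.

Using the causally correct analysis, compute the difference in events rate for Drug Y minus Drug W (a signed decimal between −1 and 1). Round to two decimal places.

The HbA1c-specific comparison favours Drug W throughout, but the pooled figures favour Drug Y. The question is whether to condition on HbA1c.
Nothing the drug does changes HbA1c; the imbalance is an allocation artefact. With HbA1c also predicting the outcome, the pooled figure is confounded, and the within-stratum comparison is the causal one.
Adjusting over the population distribution of HbA1c: 0.349·(0.070−0.008) + 0.333·(0.180−0.103) + 0.318·(0.539−0.407) = +0.089.

+0.09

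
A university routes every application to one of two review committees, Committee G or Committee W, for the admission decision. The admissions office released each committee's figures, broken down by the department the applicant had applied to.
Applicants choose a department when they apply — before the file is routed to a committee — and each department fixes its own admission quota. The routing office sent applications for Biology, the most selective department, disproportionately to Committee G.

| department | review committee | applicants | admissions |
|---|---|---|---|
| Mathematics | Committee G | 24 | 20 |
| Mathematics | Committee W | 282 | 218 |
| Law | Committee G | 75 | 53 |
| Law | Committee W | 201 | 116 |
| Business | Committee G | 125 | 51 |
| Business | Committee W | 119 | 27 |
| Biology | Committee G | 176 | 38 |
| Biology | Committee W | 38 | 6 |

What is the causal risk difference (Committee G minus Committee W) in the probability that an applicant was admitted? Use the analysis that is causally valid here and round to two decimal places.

+0.11

Since department is a pre-existing factor (not a product of the review committee) and it affects the outcome on its own, it is a confounder. The stratified rates, not the pooled rate, identify the causal effect.
Adjusting over the population distribution of department: 0.294·(0.833−0.773) + 0.265·(0.707−0.577) + 0.235·(0.408−0.227) + 0.206·(0.216−0.158) = +0.107.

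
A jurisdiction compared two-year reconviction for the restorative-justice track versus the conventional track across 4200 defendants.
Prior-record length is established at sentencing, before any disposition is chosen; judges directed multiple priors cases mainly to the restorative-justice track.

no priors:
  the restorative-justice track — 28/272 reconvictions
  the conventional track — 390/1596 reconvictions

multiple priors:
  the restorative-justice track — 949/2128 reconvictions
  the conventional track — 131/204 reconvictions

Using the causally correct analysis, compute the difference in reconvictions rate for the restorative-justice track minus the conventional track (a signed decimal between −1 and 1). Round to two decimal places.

the restorative-justice track is lower inside every prior-record length stratum but the conventional track is lower in aggregate. Whether to stratify depends on how prior-record length relates to the disposition.
Prior-record length differs across dispositions for reasons unrelated to any effect of the disposition itself, and it separately predicts the outcome — a classic confounder. We must compare within prior-record length levels.
Adjusting over the population distribution of prior-record length: 0.445·(0.103−0.244) + 0.555·(0.446−0.642) = -0.172.

-0.17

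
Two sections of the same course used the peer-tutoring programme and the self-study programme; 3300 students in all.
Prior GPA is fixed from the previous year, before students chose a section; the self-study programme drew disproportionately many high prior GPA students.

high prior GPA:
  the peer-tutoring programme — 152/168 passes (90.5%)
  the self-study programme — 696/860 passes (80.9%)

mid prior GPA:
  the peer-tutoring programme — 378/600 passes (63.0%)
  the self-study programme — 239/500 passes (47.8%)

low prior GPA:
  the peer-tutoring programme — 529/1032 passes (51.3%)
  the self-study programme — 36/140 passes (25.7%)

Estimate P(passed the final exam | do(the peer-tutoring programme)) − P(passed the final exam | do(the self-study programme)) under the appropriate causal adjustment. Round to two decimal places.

The stratified and pooled comparisons disagree (the peer-tutoring programme wins within each prior GPA band; the self-study programme wins overall), so the answer turns on the causal role of prior GPA band.
Prior GPA band satisfies the back-door criterion: it is not a descendant of the teaching method, and it blocks the spurious path from teaching method to outcome. Adjusting for it (i.e., using the within-prior GPA band rates) gives the causal effect.
Adjusting over the population distribution of prior GPA band: 0.312·(0.905−0.809) + 0.333·(0.630−0.478) + 0.355·(0.513−0.257) = +0.171.

+0.17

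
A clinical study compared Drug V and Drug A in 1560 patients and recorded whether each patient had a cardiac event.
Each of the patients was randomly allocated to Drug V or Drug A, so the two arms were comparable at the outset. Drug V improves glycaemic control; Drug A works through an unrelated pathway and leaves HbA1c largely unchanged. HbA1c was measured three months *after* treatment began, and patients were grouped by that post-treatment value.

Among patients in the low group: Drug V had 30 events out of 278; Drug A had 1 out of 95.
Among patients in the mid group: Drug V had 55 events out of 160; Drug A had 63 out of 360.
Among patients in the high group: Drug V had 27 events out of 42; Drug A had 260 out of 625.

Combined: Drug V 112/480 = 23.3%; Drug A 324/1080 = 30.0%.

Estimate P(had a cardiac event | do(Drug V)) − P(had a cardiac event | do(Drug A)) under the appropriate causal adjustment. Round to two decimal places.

HbA1c here is a post-treatment variable shaped by the drug; conditioning on it would introduce bias rather than remove it. The overall comparison is the causal one.
The causal difference is the pooled difference: 0.233 − 0.300 = -0.067.

-0.07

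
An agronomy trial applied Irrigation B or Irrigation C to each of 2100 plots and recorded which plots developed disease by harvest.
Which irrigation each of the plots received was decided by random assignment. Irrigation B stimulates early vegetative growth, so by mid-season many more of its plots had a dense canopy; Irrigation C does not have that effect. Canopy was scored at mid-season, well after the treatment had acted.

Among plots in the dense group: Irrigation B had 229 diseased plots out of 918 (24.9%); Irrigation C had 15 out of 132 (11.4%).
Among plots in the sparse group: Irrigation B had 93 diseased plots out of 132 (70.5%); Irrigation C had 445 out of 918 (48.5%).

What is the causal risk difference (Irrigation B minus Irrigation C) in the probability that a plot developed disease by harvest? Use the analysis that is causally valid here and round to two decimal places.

-0.13

Mid-season canopy is downstream of the irrigation. One should not condition on a consequence of treatment, so the overall rates are the right comparison.
The causal difference is the pooled difference: 0.307 − 0.438 = -0.131.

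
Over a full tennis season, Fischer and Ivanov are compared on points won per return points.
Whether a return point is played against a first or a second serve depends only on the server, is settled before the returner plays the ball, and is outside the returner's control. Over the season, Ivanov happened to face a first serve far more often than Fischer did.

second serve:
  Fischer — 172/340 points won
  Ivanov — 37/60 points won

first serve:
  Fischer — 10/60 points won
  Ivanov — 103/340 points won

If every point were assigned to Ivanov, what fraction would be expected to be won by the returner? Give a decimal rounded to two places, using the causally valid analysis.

0.46

Here serve type is a common cause — it drives both which player a case falls under and the outcome. The crude comparison mixes populations; the stratum-specific rates are the causally relevant ones.
Standardising Ivanov to the population serve type mix: 0.500·37/60 + 0.500·103/340 = 0.460.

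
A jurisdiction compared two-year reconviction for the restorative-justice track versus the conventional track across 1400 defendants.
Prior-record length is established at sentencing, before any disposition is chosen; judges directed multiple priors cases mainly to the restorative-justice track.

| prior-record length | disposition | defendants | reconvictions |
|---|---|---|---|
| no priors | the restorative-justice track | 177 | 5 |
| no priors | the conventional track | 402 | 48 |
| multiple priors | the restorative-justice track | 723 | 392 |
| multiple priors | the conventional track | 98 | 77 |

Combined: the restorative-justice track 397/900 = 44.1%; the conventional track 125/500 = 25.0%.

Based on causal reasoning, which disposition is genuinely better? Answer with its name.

The prior-record length-specific comparison favours the restorative-justice track throughout, but the pooled figures favour the conventional track. The question is whether to condition on prior-record length.
The imbalance in prior-record length arose from how defendants were allocated, not from anything the disposition did; and prior-record length independently affects the outcome. The pooled gap is confounded — condition on prior-record length.
Within each level — no priors: 2.8% vs 11.9%; multiple priors: 54.2% vs 78.6% — the restorative-justice track is lower every time.

the restorative-justice track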